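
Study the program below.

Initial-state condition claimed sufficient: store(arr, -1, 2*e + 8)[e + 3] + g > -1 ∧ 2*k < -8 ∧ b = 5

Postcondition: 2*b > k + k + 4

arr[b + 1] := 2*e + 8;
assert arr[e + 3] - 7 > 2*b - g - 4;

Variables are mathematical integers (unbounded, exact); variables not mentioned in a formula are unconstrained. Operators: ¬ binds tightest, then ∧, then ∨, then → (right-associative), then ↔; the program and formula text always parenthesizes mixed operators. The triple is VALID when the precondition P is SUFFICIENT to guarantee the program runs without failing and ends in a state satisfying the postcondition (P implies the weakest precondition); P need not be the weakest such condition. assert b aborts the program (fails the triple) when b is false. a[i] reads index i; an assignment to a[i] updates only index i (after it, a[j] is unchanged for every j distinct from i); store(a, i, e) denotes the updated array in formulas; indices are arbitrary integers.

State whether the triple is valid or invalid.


Working backward. After the program, the postcondition 2*b > k + k + 4 must hold; in canonical form it is 2*b > 2*k + 4.
Before assert arr[e + 3] - 7 > 2*b - g - 4: arr[e + 3] + g > 2*b + 3 ∧ 2*b > 2*k + 4
Before arr[b + 1] := 2*e + 8: store(arr, b + 1, 2*e + 8)[e + 3] + g > 2*b + 3 ∧ 2*b > 2*k + 4
The weakest precondition is store(arr, b + 1, 2*e + 8)[e + 3] + g > 2*b + 3 ∧ 2*b > 2*k + 4.
Check whether store(arr, -1, 2*e + 8)[e + 3] + g > -1 ∧ 2*k < -8 ∧ b = 5 implies it.
Countermodel: at the initial state arr = {[-15523] = 0, [-1] = 2, [6] = 2, elsewhere 2}, b = 5, e = -15526, g = 0, k = -5, the precondition holds but the weakest precondition fails.
Answer: invalid


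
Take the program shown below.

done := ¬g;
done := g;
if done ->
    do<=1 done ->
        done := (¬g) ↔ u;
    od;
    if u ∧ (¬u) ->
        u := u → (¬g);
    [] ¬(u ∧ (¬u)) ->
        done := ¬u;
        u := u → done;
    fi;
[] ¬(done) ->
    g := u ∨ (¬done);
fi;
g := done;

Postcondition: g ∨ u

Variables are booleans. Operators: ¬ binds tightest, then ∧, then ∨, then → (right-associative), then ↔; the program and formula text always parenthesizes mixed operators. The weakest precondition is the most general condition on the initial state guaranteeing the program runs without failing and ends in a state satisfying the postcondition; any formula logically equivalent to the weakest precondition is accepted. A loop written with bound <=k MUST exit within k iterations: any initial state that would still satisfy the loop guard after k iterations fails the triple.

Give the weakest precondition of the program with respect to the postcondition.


Working backward. After the program, g ∨ u must hold.
Before g := done: done ∨ u
Then branch requires (done → ((¬((¬g) ↔ u)) ∧ ((¬u) ∨ (u → (¬u))))) ∧ ((¬done) → ((¬u) ∨ (u → (¬u)))); else branch requires done ∨ u.
Before the if: (done → ((done → ((¬((¬g) ↔ u)) ∧ ((¬u) ∨ (u → (¬u))))) ∧ ((¬done) → ((¬u) ∨ (u → (¬u)))))) ∧ ((¬done) → (done ∨ u))
Before done := g: (g → ((g → ((¬((¬g) ↔ u)) ∧ ((¬u) ∨ (u → (¬u))))) ∧ ((¬g) → ((¬u) ∨ (u → (¬u)))))) ∧ ((¬g) → (g ∨ u))
Before done := ¬g: (g → ((g → ((¬((¬g) ↔ u)) ∧ ((¬u) ∨ (u → (¬u))))) ∧ ((¬g) → ((¬u) ∨ (u → (¬u)))))) ∧ ((¬g) → (g ∨ u))
Answer: WP = (g → ((g → ((¬((¬g) ↔ u)) ∧ ((¬u) ∨ (u → (¬u))))) ∧ ((¬g) → ((¬u) ∨ (u → (¬u)))))) ∧ ((¬g) → (g ∨ u))


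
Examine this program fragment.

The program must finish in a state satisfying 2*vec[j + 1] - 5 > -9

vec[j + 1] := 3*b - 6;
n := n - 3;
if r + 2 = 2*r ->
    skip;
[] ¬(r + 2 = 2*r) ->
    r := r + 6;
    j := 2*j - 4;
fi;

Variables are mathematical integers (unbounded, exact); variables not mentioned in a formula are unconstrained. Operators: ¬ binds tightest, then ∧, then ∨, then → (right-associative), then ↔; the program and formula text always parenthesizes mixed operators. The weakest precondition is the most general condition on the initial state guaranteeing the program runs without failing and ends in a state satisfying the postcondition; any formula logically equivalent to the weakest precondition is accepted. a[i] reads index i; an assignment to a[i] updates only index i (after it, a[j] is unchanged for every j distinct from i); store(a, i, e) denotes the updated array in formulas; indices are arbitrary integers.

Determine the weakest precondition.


Working backward. After the program, the postcondition 2*vec[j + 1] - 5 > -9 must hold; in canonical form it is 2*vec[j + 1] > -4.
Then branch requires 2*vec[j + 1] > -4; else branch requires 2*vec[2*j - 3] > -4.
Before the if: (r = 2 → 2*vec[j + 1] > -4) ∧ ((¬(r = 2)) → 2*vec[2*j - 3] > -4)
Before n := n - 3: (r = 2 → 2*vec[j + 1] > -4) ∧ ((¬(r = 2)) → 2*vec[2*j - 3] > -4)
Before vec[j + 1] := 3*b - 6: (r = 2 → 2*store(vec, j + 1, 3*b - 6)[j + 1] > -4) ∧ ((¬(r = 2)) → 2*store(vec, j + 1, 3*b - 6)[2*j - 3] > -4)
Answer: WP = (r = 2 → 2*store(vec, j + 1, 3*b - 6)[j + 1] > -4) ∧ ((¬(r = 2)) → 2*store(vec, j + 1, 3*b - 6)[2*j - 3] > -4)


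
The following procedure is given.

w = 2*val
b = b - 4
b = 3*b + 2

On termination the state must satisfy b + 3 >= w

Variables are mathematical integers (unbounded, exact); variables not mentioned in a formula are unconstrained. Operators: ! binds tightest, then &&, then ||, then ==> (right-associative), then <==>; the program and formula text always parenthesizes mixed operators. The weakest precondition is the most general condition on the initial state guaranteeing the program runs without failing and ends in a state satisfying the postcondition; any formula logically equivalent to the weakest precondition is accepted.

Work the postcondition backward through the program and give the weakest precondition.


Working backward. After the program, the postcondition b + 3 >= w must hold; in canonical form it is b >= w - 3.
Before b := 3*b + 2: 3*b >= w - 5
Before b := b - 4: 3*b >= w + 7
Before w := 2*val: 3*b >= 2*val + 7
Answer: WP = 3*b >= 2*val + 7


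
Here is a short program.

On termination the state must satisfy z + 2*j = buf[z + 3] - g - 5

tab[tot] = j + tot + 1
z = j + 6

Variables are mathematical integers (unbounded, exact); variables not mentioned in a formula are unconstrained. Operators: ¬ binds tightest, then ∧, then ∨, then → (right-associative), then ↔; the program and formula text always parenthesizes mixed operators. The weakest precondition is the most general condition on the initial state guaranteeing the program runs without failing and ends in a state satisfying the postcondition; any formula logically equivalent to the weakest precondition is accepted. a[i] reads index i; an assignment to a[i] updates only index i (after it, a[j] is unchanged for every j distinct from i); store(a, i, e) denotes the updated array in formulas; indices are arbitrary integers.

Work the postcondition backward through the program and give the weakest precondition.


Working backward. After the program, the postcondition z + 2*j = buf[z + 3] - g - 5 must hold; in canonical form it is g + 2*j + z = buf[z + 3] - 5.
Before z := j + 6: g + 3*j = buf[j + 9] - 11
Before tab[tot] := j + tot + 1: g + 3*j = buf[j + 9] - 11
Answer: WP = g + 3*j = buf[j + 9] - 11


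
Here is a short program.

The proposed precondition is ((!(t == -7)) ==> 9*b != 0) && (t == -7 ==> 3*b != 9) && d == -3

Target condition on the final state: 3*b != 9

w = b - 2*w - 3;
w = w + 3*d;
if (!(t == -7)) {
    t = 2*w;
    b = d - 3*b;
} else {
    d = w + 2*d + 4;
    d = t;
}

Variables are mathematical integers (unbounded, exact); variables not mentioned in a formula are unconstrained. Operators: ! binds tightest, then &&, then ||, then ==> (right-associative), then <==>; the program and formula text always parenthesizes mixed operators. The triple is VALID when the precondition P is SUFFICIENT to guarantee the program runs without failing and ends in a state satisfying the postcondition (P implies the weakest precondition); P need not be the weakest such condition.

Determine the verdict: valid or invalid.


Working backward. After the program, 3*b != 9 must hold.
Then branch requires 3*d != 9*b + 9; else branch requires 3*b != 9.
Before the if: ((!(t == -7)) ==> 3*d != 9*b + 9) && (t == -7 ==> 3*b != 9)
Before w := w + 3*d: ((!(t == -7)) ==> 3*d != 9*b + 9) && (t == -7 ==> 3*b != 9)
Before w := b - 2*w - 3: ((!(t == -7)) ==> 3*d != 9*b + 9) && (t == -7 ==> 3*b != 9)
The weakest precondition is ((!(t == -7)) ==> 3*d != 9*b + 9) && (t == -7 ==> 3*b != 9).
Check whether ((!(t == -7)) ==> 9*b != 0) && (t == -7 ==> 3*b != 9) && d == -3 implies it.
Countermodel: at the initial state b = -2, d = -3, t = -6, the precondition holds but the weakest precondition fails.
Answer: invalid


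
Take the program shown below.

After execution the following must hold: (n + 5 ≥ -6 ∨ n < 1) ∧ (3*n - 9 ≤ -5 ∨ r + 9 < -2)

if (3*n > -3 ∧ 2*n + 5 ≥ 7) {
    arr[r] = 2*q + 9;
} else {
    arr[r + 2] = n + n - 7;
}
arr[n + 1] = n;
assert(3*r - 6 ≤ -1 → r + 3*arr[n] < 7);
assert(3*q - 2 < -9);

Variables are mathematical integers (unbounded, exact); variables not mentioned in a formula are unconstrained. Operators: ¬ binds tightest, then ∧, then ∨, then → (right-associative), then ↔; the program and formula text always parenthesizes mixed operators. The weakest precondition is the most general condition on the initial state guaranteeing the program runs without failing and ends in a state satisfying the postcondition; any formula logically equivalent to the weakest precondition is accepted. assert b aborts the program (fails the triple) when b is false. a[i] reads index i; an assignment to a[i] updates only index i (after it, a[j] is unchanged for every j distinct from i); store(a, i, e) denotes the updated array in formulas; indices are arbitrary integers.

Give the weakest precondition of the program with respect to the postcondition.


Working backward. After the program, the postcondition (n + 5 ≥ -6 ∨ n < 1) ∧ (3*n - 9 ≤ -5 ∨ r + 9 < -2) must hold; in canonical form it is (n ≥ -11 ∨ n < 1) ∧ (3*n ≤ 4 ∨ r < -11).
Before assert 3*q - 2 < -9: 3*q < -7 ∧ (n ≥ -11 ∨ n < 1) ∧ (3*n ≤ 4 ∨ r < -11)
Before assert 3*r - 6 ≤ -1 → r + 3*arr[n] < 7: (3*r ≤ 5 → 3*arr[n] + r < 7) ∧ 3*q < -7 ∧ (n ≥ -11 ∨ n < 1) ∧ (3*n ≤ 4 ∨ r < -11)
Before arr[n + 1] := n: (3*r ≤ 5 → 3*store(arr, n + 1, n)[n] + r < 7) ∧ 3*q < -7 ∧ (n ≥ -11 ∨ n < 1) ∧ (3*n ≤ 4 ∨ r < -11)
Then branch requires (3*r ≤ 5 → 3*store(store(arr, r, 2*q + 9), n + 1, n)[n] + r < 7) ∧ 3*q < -7 ∧ (n ≥ -11 ∨ n < 1) ∧ (3*n ≤ 4 ∨ r < -11); else branch requires (3*r ≤ 5 → 3*store(store(arr, r + 2, 2*n - 7), n + 1, n)[n] + r < 7) ∧ 3*q < -7 ∧ (n ≥ -11 ∨ n < 1) ∧ (3*n ≤ 4 ∨ r < -11).
Before the if: ((3*n > -3 ∧ 2*n ≥ 2) → ((3*r ≤ 5 → 3*store(store(arr, r, 2*q + 9), n + 1, n)[n] + r < 7) ∧ 3*q < -7 ∧ (n ≥ -11 ∨ n < 1) ∧ (3*n ≤ 4 ∨ r < -11))) ∧ ((¬(3*n > -3 ∧ 2*n ≥ 2)) → ((3*r ≤ 5 → 3*store(store(arr, r + 2, 2*n - 7), n + 1, n)[n] + r < 7) ∧ 3*q < -7 ∧ (n ≥ -11 ∨ n < 1) ∧ (3*n ≤ 4 ∨ r < -11)))
Answer: WP = ((3*n > -3 ∧ 2*n ≥ 2) → ((3*r ≤ 5 → 3*store(store(arr, r, 2*q + 9), n + 1, n)[n] + r < 7) ∧ 3*q < -7 ∧ (n ≥ -11 ∨ n < 1) ∧ (3*n ≤ 4 ∨ r < -11))) ∧ ((¬(3*n > -3 ∧ 2*n ≥ 2)) → ((3*r ≤ 5 → 3*store(store(arr, r + 2, 2*n - 7), n + 1, n)[n] + r < 7) ∧ 3*q < -7 ∧ (n ≥ -11 ∨ n < 1) ∧ (3*n ≤ 4 ∨ r < -11)))


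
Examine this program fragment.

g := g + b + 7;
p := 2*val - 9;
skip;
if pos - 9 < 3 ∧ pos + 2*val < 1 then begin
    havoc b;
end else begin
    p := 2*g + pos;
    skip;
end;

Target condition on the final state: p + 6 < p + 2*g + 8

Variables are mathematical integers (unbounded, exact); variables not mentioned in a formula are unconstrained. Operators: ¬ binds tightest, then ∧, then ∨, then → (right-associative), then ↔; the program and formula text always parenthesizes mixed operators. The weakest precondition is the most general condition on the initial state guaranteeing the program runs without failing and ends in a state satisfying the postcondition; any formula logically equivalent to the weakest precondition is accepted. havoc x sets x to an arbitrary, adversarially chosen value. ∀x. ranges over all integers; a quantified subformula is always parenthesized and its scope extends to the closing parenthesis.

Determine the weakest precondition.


Working backward. After the program, the postcondition p + 6 < p + 2*g + 8 must hold; in canonical form it is 2*g > -2.
Then branch requires 2*g > -2; else branch requires 2*g > -2.
Before the if: ((pos < 12 ∧ pos + 2*val < 1) → 2*g > -2) ∧ ((¬(pos < 12 ∧ pos + 2*val < 1)) → 2*g > -2)
Before skip: ((pos < 12 ∧ pos + 2*val < 1) → 2*g > -2) ∧ ((¬(pos < 12 ∧ pos + 2*val < 1)) → 2*g > -2)
Before p := 2*val - 9: ((pos < 12 ∧ pos + 2*val < 1) → 2*g > -2) ∧ ((¬(pos < 12 ∧ pos + 2*val < 1)) → 2*g > -2)
Before g := g + b + 7: ((pos < 12 ∧ pos + 2*val < 1) → 2*b + 2*g > -16) ∧ ((¬(pos < 12 ∧ pos + 2*val < 1)) → 2*b + 2*g > -16)
Answer: WP = ((pos < 12 ∧ pos + 2*val < 1) → 2*b + 2*g > -16) ∧ ((¬(pos < 12 ∧ pos + 2*val < 1)) → 2*b + 2*g > -16)


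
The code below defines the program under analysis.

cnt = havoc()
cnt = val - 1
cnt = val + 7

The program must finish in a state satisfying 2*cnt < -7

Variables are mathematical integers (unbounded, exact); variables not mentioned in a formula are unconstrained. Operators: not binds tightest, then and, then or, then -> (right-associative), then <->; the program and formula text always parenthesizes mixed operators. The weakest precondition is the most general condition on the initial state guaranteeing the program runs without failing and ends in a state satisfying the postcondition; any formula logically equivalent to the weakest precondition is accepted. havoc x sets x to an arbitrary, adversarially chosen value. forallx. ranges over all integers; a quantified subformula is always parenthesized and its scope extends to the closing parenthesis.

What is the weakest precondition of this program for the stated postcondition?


Working backward. After the program, 2*cnt < -7 must hold.
Before cnt := val + 7: 2*val < -21
Before cnt := val - 1: 2*val < -21
Before havoc cnt: 2*val < -21
Answer: WP = 2*val < -21


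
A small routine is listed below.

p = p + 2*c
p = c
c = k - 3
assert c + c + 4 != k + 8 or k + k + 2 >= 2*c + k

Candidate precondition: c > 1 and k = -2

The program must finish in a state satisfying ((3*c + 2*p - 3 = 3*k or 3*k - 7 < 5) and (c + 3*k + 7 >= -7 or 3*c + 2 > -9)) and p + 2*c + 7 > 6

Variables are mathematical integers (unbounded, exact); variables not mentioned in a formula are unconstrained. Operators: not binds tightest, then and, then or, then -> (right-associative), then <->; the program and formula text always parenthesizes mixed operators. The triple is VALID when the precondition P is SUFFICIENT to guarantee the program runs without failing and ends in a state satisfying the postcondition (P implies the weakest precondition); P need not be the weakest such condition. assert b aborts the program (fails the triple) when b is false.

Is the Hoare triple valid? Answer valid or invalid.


Working backward. After the program, the postcondition ((3*c + 2*p - 3 = 3*k or 3*k - 7 < 5) and (c + 3*k + 7 >= -7 or 3*c + 2 > -9)) and p + 2*c + 7 > 6 must hold; in canonical form it is (3*c + 2*p = 3*k + 3 or 3*k < 12) and (c + 3*k >= -14 or 3*c > -11) and 2*c + p > -1.
Before assert c + c + 4 != k + 8 or k + k + 2 >= 2*c + k: (2*c != k + 4 or k >= 2*c - 2) and (3*c + 2*p = 3*k + 3 or 3*k < 12) and (c + 3*k >= -14 or 3*c > -11) and 2*c + p > -1
Before c := k - 3: (k != 10 or k <= 8) and (2*p = 12 or 3*k < 12) and (4*k >= -11 or 3*k > -2) and 2*k + p > 5
Before p := c: (k != 10 or k <= 8) and (2*c = 12 or 3*k < 12) and (4*k >= -11 or 3*k > -2) and c + 2*k > 5
Before p := p + 2*c: (k != 10 or k <= 8) and (2*c = 12 or 3*k < 12) and (4*k >= -11 or 3*k > -2) and c + 2*k > 5
The weakest precondition is (k != 10 or k <= 8) and (2*c = 12 or 3*k < 12) and (4*k >= -11 or 3*k > -2) and c + 2*k > 5.
Check whether c > 1 and k = -2 implies it.
Countermodel: at the initial state c = 2, k = -2, the precondition holds but the weakest precondition fails.
Answer: invalid


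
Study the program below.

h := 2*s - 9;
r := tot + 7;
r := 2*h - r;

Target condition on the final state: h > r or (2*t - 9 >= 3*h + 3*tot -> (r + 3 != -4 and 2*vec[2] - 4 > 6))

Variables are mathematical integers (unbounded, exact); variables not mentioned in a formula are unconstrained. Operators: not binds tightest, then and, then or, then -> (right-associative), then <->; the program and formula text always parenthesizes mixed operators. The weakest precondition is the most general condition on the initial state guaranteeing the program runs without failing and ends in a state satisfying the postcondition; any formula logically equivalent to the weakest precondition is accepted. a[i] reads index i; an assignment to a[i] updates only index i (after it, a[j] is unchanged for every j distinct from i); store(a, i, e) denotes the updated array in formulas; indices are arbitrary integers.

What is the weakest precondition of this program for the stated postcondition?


Working backward. After the program, the postcondition h > r or (2*t - 9 >= 3*h + 3*tot -> (r + 3 != -4 and 2*vec[2] - 4 > 6)) must hold; in canonical form it is h > r or (2*t >= 3*h + 3*tot + 9 -> (r != -7 and 2*vec[2] > 10)).
Before r := 2*h - r: r > h or (2*t >= 3*h + 3*tot + 9 -> (2*h != r - 7 and 2*vec[2] > 10))
Before r := tot + 7: tot > h - 7 or (2*t >= 3*h + 3*tot + 9 -> (2*h != tot and 2*vec[2] > 10))
Before h := 2*s - 9: tot > 2*s - 16 or (2*t >= 6*s + 3*tot - 18 -> (4*s != tot + 18 and 2*vec[2] > 10))
Answer: WP = tot > 2*s - 16 or (2*t >= 6*s + 3*tot - 18 -> (4*s != tot + 18 and 2*vec[2] > 10))


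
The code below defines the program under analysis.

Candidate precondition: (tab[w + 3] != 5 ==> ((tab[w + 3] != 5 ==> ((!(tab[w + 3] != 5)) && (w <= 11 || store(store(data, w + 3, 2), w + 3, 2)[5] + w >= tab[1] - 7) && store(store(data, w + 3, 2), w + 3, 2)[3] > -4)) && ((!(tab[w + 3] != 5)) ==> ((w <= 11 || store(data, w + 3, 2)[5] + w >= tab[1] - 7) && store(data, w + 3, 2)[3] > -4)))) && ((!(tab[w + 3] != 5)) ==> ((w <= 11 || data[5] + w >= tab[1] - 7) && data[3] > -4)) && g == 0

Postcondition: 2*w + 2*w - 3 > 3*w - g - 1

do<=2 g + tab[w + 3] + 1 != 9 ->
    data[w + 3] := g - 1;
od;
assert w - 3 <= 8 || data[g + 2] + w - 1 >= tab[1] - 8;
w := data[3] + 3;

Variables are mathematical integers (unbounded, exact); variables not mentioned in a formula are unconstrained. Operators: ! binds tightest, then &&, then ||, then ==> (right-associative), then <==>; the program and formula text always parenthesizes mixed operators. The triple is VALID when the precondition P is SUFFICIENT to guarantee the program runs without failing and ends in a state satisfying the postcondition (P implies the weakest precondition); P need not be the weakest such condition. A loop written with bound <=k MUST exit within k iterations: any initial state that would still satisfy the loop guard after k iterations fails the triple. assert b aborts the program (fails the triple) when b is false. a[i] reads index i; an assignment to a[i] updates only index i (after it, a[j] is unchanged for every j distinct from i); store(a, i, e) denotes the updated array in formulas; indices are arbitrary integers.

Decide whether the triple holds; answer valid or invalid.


Working backward. After the program, the postcondition 2*w + 2*w - 3 > 3*w - g - 1 must hold; in canonical form it is g + w > 2.
Before w := data[3] + 3: data[3] + g > -1
Before assert w - 3 <= 8 || data[g + 2] + w - 1 >= tab[1] - 8: (w <= 11 || data[g + 2] + w >= tab[1] - 7) && data[3] + g > -1
Before the loop (bound <=2), unroll the exhaustion recursion (WP_0 = exit-now case; WP_j = one more guarded iteration, up to j = 2):
  WP_0: (!(tab[w + 3] + g != 8)) && (w <= 11 || data[g + 2] + w >= tab[1] - 7) && data[3] + g > -1
  WP_1: (tab[w + 3] + g != 8 ==> ((!(tab[w + 3] + g != 8)) && (w <= 11 || store(data, w + 3, g - 1)[g + 2] + w >= tab[1] - 7) && store(data, w + 3, g - 1)[3] + g > -1)) && ((!(tab[w + 3] + g != 8)) ==> ((w <= 11 || data[g + 2] + w >= tab[1] - 7) && data[3] + g > -1))
  WP_2: (tab[w + 3] + g != 8 ==> ((tab[w + 3] + g != 8 ==> ((!(tab[w + 3] + g != 8)) && (w <= 11 || store(store(data, w + 3, g - 1), w + 3, g - 1)[g + 2] + w >= tab[1] - 7) && store(store(data, w + 3, g - 1), w + 3, g - 1)[3] + g > -1)) && ((!(tab[w + 3] + g != 8)) ==> ((w <= 11 || store(data, w + 3, g - 1)[g + 2] + w >= tab[1] - 7) && store(data, w + 3, g - 1)[3] + g > -1)))) && ((!(tab[w + 3] + g != 8)) ==> ((w <= 11 || data[g + 2] + w >= tab[1] - 7) && data[3] + g > -1))
So before the loop: (tab[w + 3] + g != 8 ==> ((tab[w + 3] + g != 8 ==> ((!(tab[w + 3] + g != 8)) && (w <= 11 || store(store(data, w + 3, g - 1), w + 3, g - 1)[g + 2] + w >= tab[1] - 7) && store(store(data, w + 3, g - 1), w + 3, g - 1)[3] + g > -1)) && ((!(tab[w + 3] + g != 8)) ==> ((w <= 11 || store(data, w + 3, g - 1)[g + 2] + w >= tab[1] - 7) && store(data, w + 3, g - 1)[3] + g > -1)))) && ((!(tab[w + 3] + g != 8)) ==> ((w <= 11 || data[g + 2] + w >= tab[1] - 7) && data[3] + g > -1))
The weakest precondition is (tab[w + 3] + g != 8 ==> ((tab[w + 3] + g != 8 ==> ((!(tab[w + 3] + g != 8)) && (w <= 11 || store(store(data, w + 3, g - 1), w + 3, g - 1)[g + 2] + w >= tab[1] - 7) && store(store(data, w + 3, g - 1), w + 3, g - 1)[3] + g > -1)) && ((!(tab[w + 3] + g != 8)) ==> ((w <= 11 || store(data, w + 3, g - 1)[g + 2] + w >= tab[1] - 7) && store(data, w + 3, g - 1)[3] + g > -1)))) && ((!(tab[w + 3] + g != 8)) ==> ((w <= 11 || data[g + 2] + w >= tab[1] - 7) && data[3] + g > -1)).
Check whether (tab[w + 3] != 5 ==> ((tab[w + 3] != 5 ==> ((!(tab[w + 3] != 5)) && (w <= 11 || store(store(data, w + 3, 2), w + 3, 2)[5] + w >= tab[1] - 7) && store(store(data, w + 3, 2), w + 3, 2)[3] > -4)) && ((!(tab[w + 3] != 5)) ==> ((w <= 11 || store(data, w + 3, 2)[5] + w >= tab[1] - 7) && store(data, w + 3, 2)[3] > -4)))) && ((!(tab[w + 3] != 5)) ==> ((w <= 11 || data[5] + w >= tab[1] - 7) && data[3] > -4)) && g == 0 implies it.
Countermodel: at the initial state data = {[1] = 15521, [2] = 15521, [3] = 15521, [5] = 7040, [15218] = 15521, elsewhere 15521}, g = 0, tab = {[1] = 0, [2] = 0, [3] = 0, [5] = 0, [15218] = 5, elsewhere 0}, w = 15215, the precondition holds but the weakest precondition fails.
Answer: invalid


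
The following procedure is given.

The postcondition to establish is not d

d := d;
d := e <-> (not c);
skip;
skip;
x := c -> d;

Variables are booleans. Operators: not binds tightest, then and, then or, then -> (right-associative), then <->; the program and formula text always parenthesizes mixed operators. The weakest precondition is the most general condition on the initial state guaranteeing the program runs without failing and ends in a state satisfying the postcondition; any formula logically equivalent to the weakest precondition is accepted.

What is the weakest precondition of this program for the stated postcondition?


Working backward. After the program, not d must hold.
Before x := c -> d: not d
Before skip: not d
Before skip: not d
Before d := e <-> (not c): not (e <-> (not c))
Before d := d: not (e <-> (not c))
Answer: WP = not (e <-> (not c))


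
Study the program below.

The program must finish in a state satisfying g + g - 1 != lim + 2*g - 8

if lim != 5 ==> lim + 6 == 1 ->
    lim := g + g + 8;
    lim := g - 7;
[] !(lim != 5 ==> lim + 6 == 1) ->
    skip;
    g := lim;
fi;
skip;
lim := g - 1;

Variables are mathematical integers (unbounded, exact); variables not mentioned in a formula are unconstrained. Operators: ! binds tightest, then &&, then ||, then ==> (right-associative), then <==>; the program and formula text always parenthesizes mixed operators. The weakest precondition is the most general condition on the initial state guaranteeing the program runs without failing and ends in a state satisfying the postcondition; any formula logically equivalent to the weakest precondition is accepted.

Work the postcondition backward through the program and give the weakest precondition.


Working backward. After the program, the postcondition g + g - 1 != lim + 2*g - 8 must hold; in canonical form it is lim != 7.
Before lim := g - 1: g != 8
Before skip: g != 8
Then branch requires g != 8; else branch requires lim != 8.
Before the if: ((lim != 5 ==> lim == -5) ==> g != 8) && ((!(lim != 5 ==> lim == -5)) ==> lim != 8)
Answer: WP = ((lim != 5 ==> lim == -5) ==> g != 8) && ((!(lim != 5 ==> lim == -5)) ==> lim != 8)


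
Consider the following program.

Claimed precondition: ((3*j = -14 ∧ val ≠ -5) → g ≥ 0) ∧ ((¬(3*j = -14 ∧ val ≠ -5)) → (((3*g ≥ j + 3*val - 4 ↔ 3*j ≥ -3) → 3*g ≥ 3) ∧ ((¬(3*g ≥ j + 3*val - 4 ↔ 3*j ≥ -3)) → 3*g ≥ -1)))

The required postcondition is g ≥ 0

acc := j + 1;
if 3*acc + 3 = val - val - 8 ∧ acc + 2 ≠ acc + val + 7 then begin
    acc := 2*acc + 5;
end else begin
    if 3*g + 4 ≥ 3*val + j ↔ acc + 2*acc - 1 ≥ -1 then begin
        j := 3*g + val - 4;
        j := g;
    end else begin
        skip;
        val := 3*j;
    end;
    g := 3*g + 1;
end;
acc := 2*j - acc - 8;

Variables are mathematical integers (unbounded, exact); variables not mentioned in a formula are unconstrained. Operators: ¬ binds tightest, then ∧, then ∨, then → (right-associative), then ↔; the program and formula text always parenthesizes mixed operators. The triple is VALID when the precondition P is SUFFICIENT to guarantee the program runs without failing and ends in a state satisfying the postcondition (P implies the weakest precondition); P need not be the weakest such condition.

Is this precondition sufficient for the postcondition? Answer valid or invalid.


Working backward. After the program, g ≥ 0 must hold.
Before acc := 2*j - acc - 8: g ≥ 0
Then branch requires g ≥ 0; else branch requires ((3*g ≥ j + 3*val - 4 ↔ 3*acc ≥ 0) → 3*g ≥ -1) ∧ ((¬(3*g ≥ j + 3*val - 4 ↔ 3*acc ≥ 0)) → 3*g ≥ -1).
Before the if: ((3*acc = -11 ∧ val ≠ -5) → g ≥ 0) ∧ ((¬(3*acc = -11 ∧ val ≠ -5)) → (((3*g ≥ j + 3*val - 4 ↔ 3*acc ≥ 0) → 3*g ≥ -1) ∧ ((¬(3*g ≥ j + 3*val - 4 ↔ 3*acc ≥ 0)) → 3*g ≥ -1)))
Before acc := j + 1: ((3*j = -14 ∧ val ≠ -5) → g ≥ 0) ∧ ((¬(3*j = -14 ∧ val ≠ -5)) → (((3*g ≥ j + 3*val - 4 ↔ 3*j ≥ -3) → 3*g ≥ -1) ∧ ((¬(3*g ≥ j + 3*val - 4 ↔ 3*j ≥ -3)) → 3*g ≥ -1)))
The weakest precondition is ((3*j = -14 ∧ val ≠ -5) → g ≥ 0) ∧ ((¬(3*j = -14 ∧ val ≠ -5)) → (((3*g ≥ j + 3*val - 4 ↔ 3*j ≥ -3) → 3*g ≥ -1) ∧ ((¬(3*g ≥ j + 3*val - 4 ↔ 3*j ≥ -3)) → 3*g ≥ -1))).
Check whether ((3*j = -14 ∧ val ≠ -5) → g ≥ 0) ∧ ((¬(3*j = -14 ∧ val ≠ -5)) → (((3*g ≥ j + 3*val - 4 ↔ 3*j ≥ -3) → 3*g ≥ 3) ∧ ((¬(3*g ≥ j + 3*val - 4 ↔ 3*j ≥ -3)) → 3*g ≥ -1))) implies it.
Every state satisfying the precondition satisfies the weakest precondition: the implication holds.
Answer: valid


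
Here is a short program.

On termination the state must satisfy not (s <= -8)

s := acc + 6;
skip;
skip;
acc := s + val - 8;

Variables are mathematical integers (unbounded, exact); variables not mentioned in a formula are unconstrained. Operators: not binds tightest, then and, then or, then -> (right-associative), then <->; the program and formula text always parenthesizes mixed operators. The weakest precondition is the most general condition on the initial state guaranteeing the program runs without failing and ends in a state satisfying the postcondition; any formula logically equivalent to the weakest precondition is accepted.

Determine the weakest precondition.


Working backward. After the program, not (s <= -8) must hold.
Before acc := s + val - 8: not (s <= -8)
Before skip: not (s <= -8)
Before skip: not (s <= -8)
Before s := acc + 6: not (acc <= -14)
Answer: WP = not (acc <= -14)


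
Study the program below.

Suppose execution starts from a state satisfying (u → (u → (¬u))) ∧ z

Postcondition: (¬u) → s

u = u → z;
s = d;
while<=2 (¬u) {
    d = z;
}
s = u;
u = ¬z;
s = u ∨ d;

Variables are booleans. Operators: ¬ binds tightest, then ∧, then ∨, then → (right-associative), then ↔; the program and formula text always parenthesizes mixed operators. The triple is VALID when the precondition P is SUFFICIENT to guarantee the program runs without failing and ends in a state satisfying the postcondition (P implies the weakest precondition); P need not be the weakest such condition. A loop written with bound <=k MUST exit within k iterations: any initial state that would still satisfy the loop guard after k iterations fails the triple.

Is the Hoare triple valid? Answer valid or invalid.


Working backward. After the program, (¬u) → s must hold.
Before s := u ∨ d: (¬u) → (u ∨ d)
Before u := ¬z: z → ((¬z) ∨ d)
Before s := u: z → ((¬z) ∨ d)
Before the loop (bound <=2), unroll the exhaustion recursion (WP_0 = exit-now case; WP_j = one more guarded iteration, up to j = 2):
  WP_0: u ∧ (z → ((¬z) ∨ d))
  WP_1: ((¬u) → u) ∧ (u → (z → ((¬z) ∨ d)))
  WP_2: ((¬u) → ((¬u) → u)) ∧ (u → (z → ((¬z) ∨ d)))
So before the loop: ((¬u) → ((¬u) → u)) ∧ (u → (z → ((¬z) ∨ d)))
Before s := d: ((¬u) → ((¬u) → u)) ∧ (u → (z → ((¬z) ∨ d)))
Before u := u → z: ((¬(u → z)) → ((¬(u → z)) → (u → z))) ∧ ((u → z) → (z → ((¬z) ∨ d)))
The weakest precondition is ((¬(u → z)) → ((¬(u → z)) → (u → z))) ∧ ((u → z) → (z → ((¬z) ∨ d))).
Check whether (u → (u → (¬u))) ∧ z implies it.
Countermodel: at the initial state d = false, u = false, z = true, the precondition holds but the weakest precondition fails.
Answer: invalid


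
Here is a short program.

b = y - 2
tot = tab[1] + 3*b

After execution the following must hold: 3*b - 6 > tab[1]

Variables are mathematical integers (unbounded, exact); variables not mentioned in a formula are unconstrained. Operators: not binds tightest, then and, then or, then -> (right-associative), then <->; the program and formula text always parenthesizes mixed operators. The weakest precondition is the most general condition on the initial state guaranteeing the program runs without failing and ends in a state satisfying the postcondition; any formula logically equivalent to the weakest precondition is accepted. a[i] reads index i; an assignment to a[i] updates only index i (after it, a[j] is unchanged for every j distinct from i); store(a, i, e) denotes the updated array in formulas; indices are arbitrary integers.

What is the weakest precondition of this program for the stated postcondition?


Working backward. After the program, the postcondition 3*b - 6 > tab[1] must hold; in canonical form it is 3*b > tab[1] + 6.
Before tot := tab[1] + 3*b: 3*b > tab[1] + 6
Before b := y - 2: 3*y > tab[1] + 12
Answer: WP = 3*y > tab[1] + 12


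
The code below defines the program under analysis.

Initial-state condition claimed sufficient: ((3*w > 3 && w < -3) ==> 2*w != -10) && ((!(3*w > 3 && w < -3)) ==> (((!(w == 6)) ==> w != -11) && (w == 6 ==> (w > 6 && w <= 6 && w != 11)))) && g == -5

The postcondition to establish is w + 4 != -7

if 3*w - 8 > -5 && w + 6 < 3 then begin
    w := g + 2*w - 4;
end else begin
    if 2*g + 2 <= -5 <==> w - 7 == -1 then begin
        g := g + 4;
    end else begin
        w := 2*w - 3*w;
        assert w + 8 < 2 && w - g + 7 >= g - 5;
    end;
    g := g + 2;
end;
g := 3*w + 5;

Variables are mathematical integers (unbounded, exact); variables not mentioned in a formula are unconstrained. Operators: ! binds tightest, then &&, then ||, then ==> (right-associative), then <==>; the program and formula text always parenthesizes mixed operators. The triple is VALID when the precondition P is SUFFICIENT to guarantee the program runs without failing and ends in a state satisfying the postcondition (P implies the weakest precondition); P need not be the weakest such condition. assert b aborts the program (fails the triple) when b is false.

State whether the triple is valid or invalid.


Working backward. After the program, the postcondition w + 4 != -7 must hold; in canonical form it is w != -11.
Before g := 3*w + 5: w != -11
Then branch requires g + 2*w != -7; else branch requires ((2*g <= -7 <==> w == 6) ==> w != -11) && ((!(2*g <= -7 <==> w == 6)) ==> (w > 6 && 2*g + w <= 12 && w != 11)).
Before the if: ((3*w > 3 && w < -3) ==> g + 2*w != -7) && ((!(3*w > 3 && w < -3)) ==> (((2*g <= -7 <==> w == 6) ==> w != -11) && ((!(2*g <= -7 <==> w == 6)) ==> (w > 6 && 2*g + w <= 12 && w != 11))))
The weakest precondition is ((3*w > 3 && w < -3) ==> g + 2*w != -7) && ((!(3*w > 3 && w < -3)) ==> (((2*g <= -7 <==> w == 6) ==> w != -11) && ((!(2*g <= -7 <==> w == 6)) ==> (w > 6 && 2*g + w <= 12 && w != 11)))).
Check whether ((3*w > 3 && w < -3) ==> 2*w != -10) && ((!(3*w > 3 && w < -3)) ==> (((!(w == 6)) ==> w != -11) && (w == 6 ==> (w > 6 && w <= 6 && w != 11)))) && g == -5 implies it.
Countermodel: at the initial state g = -5, w = -12, the precondition holds but the weakest precondition fails.
Answer: invalid


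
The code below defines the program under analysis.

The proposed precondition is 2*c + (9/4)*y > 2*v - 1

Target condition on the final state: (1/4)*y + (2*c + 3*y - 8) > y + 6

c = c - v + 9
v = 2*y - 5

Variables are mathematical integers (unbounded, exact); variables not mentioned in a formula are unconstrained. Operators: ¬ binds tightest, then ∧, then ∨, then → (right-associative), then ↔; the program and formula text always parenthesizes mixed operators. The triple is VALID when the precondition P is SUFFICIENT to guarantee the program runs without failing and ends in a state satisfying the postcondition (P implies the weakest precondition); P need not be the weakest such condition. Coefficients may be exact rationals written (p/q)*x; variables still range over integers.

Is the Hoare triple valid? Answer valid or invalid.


Working backward. After the program, the postcondition (1/4)*y + (2*c + 3*y - 8) > y + 6 must hold; in canonical form it is 2*c + (9/4)*y > 14.
Before v := 2*y - 5: 2*c + (9/4)*y > 14
Before c := c - v + 9: 2*c + (9/4)*y > 2*v - 4
The weakest precondition is 2*c + (9/4)*y > 2*v - 4.
Check whether 2*c + (9/4)*y > 2*v - 1 implies it.
Every state satisfying the precondition satisfies the weakest precondition: the implication holds.
Answer: valid


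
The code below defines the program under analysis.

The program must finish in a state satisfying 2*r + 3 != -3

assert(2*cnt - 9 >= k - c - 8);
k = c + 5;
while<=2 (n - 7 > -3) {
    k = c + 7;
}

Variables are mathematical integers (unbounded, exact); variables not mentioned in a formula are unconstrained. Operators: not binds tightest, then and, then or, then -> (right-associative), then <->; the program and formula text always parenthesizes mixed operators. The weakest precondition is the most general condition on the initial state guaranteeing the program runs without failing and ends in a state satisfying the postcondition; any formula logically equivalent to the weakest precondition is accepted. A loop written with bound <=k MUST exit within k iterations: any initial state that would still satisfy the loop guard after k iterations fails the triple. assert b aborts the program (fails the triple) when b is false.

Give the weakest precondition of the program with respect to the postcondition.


Working backward. After the program, the postcondition 2*r + 3 != -3 must hold; in canonical form it is 2*r != -6.
Before the loop (bound <=2), unroll the exhaustion recursion (WP_0 = exit-now case; WP_j = one more guarded iteration, up to j = 2):
  WP_0: (not (n > 4)) and 2*r != -6
  WP_1: (n > 4 -> ((not (n > 4)) and 2*r != -6)) and ((not (n > 4)) -> 2*r != -6)
  WP_2: (n > 4 -> ((n > 4 -> ((not (n > 4)) and 2*r != -6)) and ((not (n > 4)) -> 2*r != -6))) and ((not (n > 4)) -> 2*r != -6)
So before the loop: (n > 4 -> ((n > 4 -> ((not (n > 4)) and 2*r != -6)) and ((not (n > 4)) -> 2*r != -6))) and ((not (n > 4)) -> 2*r != -6)
Before k := c + 5: (n > 4 -> ((n > 4 -> ((not (n > 4)) and 2*r != -6)) and ((not (n > 4)) -> 2*r != -6))) and ((not (n > 4)) -> 2*r != -6)
Before assert 2*cnt - 9 >= k - c - 8: c + 2*cnt >= k + 1 and (n > 4 -> ((n > 4 -> ((not (n > 4)) and 2*r != -6)) and ((not (n > 4)) -> 2*r != -6))) and ((not (n > 4)) -> 2*r != -6)
Answer: WP = c + 2*cnt >= k + 1 and (n > 4 -> ((n > 4 -> ((not (n > 4)) and 2*r != -6)) and ((not (n > 4)) -> 2*r != -6))) and ((not (n > 4)) -> 2*r != -6)


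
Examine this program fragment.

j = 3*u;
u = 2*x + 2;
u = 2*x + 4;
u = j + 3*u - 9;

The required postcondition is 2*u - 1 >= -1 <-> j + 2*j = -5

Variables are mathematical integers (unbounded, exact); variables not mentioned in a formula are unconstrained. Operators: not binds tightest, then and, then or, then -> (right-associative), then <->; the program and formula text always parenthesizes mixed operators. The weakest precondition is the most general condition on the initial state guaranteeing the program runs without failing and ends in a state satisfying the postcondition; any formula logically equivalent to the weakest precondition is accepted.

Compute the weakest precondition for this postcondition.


Working backward. After the program, the postcondition 2*u - 1 >= -1 <-> j + 2*j = -5 must hold; in canonical form it is 2*u >= 0 <-> 3*j = -5.
Before u := j + 3*u - 9: 2*j + 6*u >= 18 <-> 3*j = -5
Before u := 2*x + 4: 2*j + 12*x >= -6 <-> 3*j = -5
Before u := 2*x + 2: 2*j + 12*x >= -6 <-> 3*j = -5
Before j := 3*u: 6*u + 12*x >= -6 <-> 9*u = -5
Answer: WP = 6*u + 12*x >= -6 <-> 9*u = -5


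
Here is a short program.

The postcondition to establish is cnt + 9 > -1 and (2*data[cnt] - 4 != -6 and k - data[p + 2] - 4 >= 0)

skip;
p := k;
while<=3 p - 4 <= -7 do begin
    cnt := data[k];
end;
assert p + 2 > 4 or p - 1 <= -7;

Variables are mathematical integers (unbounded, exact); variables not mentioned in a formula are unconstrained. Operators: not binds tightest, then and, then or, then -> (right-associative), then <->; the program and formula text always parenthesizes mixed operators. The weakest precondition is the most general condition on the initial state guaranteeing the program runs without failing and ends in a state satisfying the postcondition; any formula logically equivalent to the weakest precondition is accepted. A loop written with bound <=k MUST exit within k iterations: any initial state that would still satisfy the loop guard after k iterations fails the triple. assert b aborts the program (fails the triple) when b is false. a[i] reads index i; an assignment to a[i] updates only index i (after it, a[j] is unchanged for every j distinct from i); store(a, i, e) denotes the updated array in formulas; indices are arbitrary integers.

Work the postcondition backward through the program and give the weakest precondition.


Working backward. After the program, the postcondition cnt + 9 > -1 and (2*data[cnt] - 4 != -6 and k - data[p + 2] - 4 >= 0) must hold; in canonical form it is cnt > -10 and 2*data[cnt] != -2 and k >= data[p + 2] + 4.
Before assert p + 2 > 4 or p - 1 <= -7: (p > 2 or p <= -6) and cnt > -10 and 2*data[cnt] != -2 and k >= data[p + 2] + 4
Before the loop (bound <=3), unroll the exhaustion recursion (WP_0 = exit-now case; WP_j = one more guarded iteration, up to j = 3):
  WP_0: (not (p <= -3)) and (p > 2 or p <= -6) and cnt > -10 and 2*data[cnt] != -2 and k >= data[p + 2] + 4
  WP_1: (p <= -3 -> ((not (p <= -3)) and (p > 2 or p <= -6) and data[k] > -10 and 2*data[data[k]] != -2 and k >= data[p + 2] + 4)) and ((not (p <= -3)) -> ((p > 2 or p <= -6) and cnt > -10 and 2*data[cnt] != -2 and k >= data[p + 2] + 4))
  WP_2: (p <= -3 -> ((p <= -3 -> ((not (p <= -3)) and (p > 2 or p <= -6) and data[k] > -10 and 2*data[data[k]] != -2 and k >= data[p + 2] + 4)) and ((not (p <= -3)) -> ((p > 2 or p <= -6) and data[k] > -10 and 2*data[data[k]] != -2 and k >= data[p + 2] + 4)))) and ((not (p <= -3)) -> ((p > 2 or p <= -6) and cnt > -10 and 2*data[cnt] != -2 and k >= data[p + 2] + 4))
  WP_3: (p <= -3 -> ((p <= -3 -> ((p <= -3 -> ((not (p <= -3)) and (p > 2 or p <= -6) and data[k] > -10 and 2*data[data[k]] != -2 and k >= data[p + 2] + 4)) and ((not (p <= -3)) -> ((p > 2 or p <= -6) and data[k] > -10 and 2*data[data[k]] != -2 and k >= data[p + 2] + 4)))) and ((not (p <= -3)) -> ((p > 2 or p <= -6) and data[k] > -10 and 2*data[data[k]] != -2 and k >= data[p + 2] + 4)))) and ((not (p <= -3)) -> ((p > 2 or p <= -6) and cnt > -10 and 2*data[cnt] != -2 and k >= data[p + 2] + 4))
So before the loop: (p <= -3 -> ((p <= -3 -> ((p <= -3 -> ((not (p <= -3)) and (p > 2 or p <= -6) and data[k] > -10 and 2*data[data[k]] != -2 and k >= data[p + 2] + 4)) and ((not (p <= -3)) -> ((p > 2 or p <= -6) and data[k] > -10 and 2*data[data[k]] != -2 and k >= data[p + 2] + 4)))) and ((not (p <= -3)) -> ((p > 2 or p <= -6) and data[k] > -10 and 2*data[data[k]] != -2 and k >= data[p + 2] + 4)))) and ((not (p <= -3)) -> ((p > 2 or p <= -6) and cnt > -10 and 2*data[cnt] != -2 and k >= data[p + 2] + 4))
Before p := k: (k <= -3 -> ((k <= -3 -> ((k <= -3 -> ((not (k <= -3)) and (k > 2 or k <= -6) and data[k] > -10 and 2*data[data[k]] != -2 and k >= data[k + 2] + 4)) and ((not (k <= -3)) -> ((k > 2 or k <= -6) and data[k] > -10 and 2*data[data[k]] != -2 and k >= data[k + 2] + 4)))) and ((not (k <= -3)) -> ((k > 2 or k <= -6) and data[k] > -10 and 2*data[data[k]] != -2 and k >= data[k + 2] + 4)))) and ((not (k <= -3)) -> ((k > 2 or k <= -6) and cnt > -10 and 2*data[cnt] != -2 and k >= data[k + 2] + 4))
Before skip: (k <= -3 -> ((k <= -3 -> ((k <= -3 -> ((not (k <= -3)) and (k > 2 or k <= -6) and data[k] > -10 and 2*data[data[k]] != -2 and k >= data[k + 2] + 4)) and ((not (k <= -3)) -> ((k > 2 or k <= -6) and data[k] > -10 and 2*data[data[k]] != -2 and k >= data[k + 2] + 4)))) and ((not (k <= -3)) -> ((k > 2 or k <= -6) and data[k] > -10 and 2*data[data[k]] != -2 and k >= data[k + 2] + 4)))) and ((not (k <= -3)) -> ((k > 2 or k <= -6) and cnt > -10 and 2*data[cnt] != -2 and k >= data[k + 2] + 4))
Answer: WP = (k <= -3 -> ((k <= -3 -> ((k <= -3 -> ((not (k <= -3)) and (k > 2 or k <= -6) and data[k] > -10 and 2*data[data[k]] != -2 and k >= data[k + 2] + 4)) and ((not (k <= -3)) -> ((k > 2 or k <= -6) and data[k] > -10 and 2*data[data[k]] != -2 and k >= data[k + 2] + 4)))) and ((not (k <= -3)) -> ((k > 2 or k <= -6) and data[k] > -10 and 2*data[data[k]] != -2 and k >= data[k + 2] + 4)))) and ((not (k <= -3)) -> ((k > 2 or k <= -6) and cnt > -10 and 2*data[cnt] != -2 and k >= data[k + 2] + 4))
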